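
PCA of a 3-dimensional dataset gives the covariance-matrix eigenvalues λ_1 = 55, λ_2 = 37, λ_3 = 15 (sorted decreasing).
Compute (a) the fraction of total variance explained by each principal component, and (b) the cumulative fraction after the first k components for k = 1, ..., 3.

Step 1 — total variance = trace(Sigma) = Σ λ_i = 55 + 37 + 15 = 107.

Step 2 — fraction explained by component i = λ_i / Σ λ:
  PC1: 55/107 = 0.514
  PC2: 37/107 = 0.3458
  PC3: 15/107 = 0.1402

Step 3 — cumulative fraction after k components = (λ_1 + ... + λ_k) / Σ λ:
  k = 1: 55/107 = 0.514
  k = 2: (55 + 37)/107 = 92/107 = 0.8598
  k = 3: (55 + 37 + 15)/107 = 107/107 = 1

Summary (fraction, with percent):

explained: PC1 0.514 (51.4%), PC2 0.3458 (34.58%), PC3 0.1402 (14.02%);  cumulative: 0.514, 0.8598, 1


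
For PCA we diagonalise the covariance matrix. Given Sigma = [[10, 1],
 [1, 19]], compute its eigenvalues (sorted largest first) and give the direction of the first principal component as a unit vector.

Step 1 — characteristic polynomial of 2×2 Sigma:
  det(Sigma - λI) = λ² - trace · λ + det = 0.
  trace = 10 + 19 = 29, det = 10·19 - (1)² = 189.
Step 2 — discriminant:
  Δ = trace² - 4·det = 841 - 756 = 85.
Step 3 — eigenvalues:
  λ = (trace ± √Δ)/2 = (29 ± 9.2195)/2,
  λ_1 = 19.1098,  λ_2 = 9.8902.

Step 4 — unit eigenvector for λ_1: solve (Sigma - λ_1 I)v = 0. First row:
  (10 - 19.1098)·v_x + (1)·v_y = 0, i.e. (-9.1098)·v_x + (1)·v_y = 0,
  so v ∝ (b, λ_1 - a) = (1, 9.1098) = u.
  ||u|| = √((1)² + (9.1098)²) = √(83.988) ≈ 9.1645,
  v_1 = u/||u|| ≈ (0.1091, 0.994) (||v_1|| = 1).

λ_1 = 19.1098,  λ_2 = 9.8902;  v_1 ≈ (0.1091, 0.994)


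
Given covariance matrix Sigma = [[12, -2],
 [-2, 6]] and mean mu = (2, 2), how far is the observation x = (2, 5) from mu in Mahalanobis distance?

Step 1 — centre the observation: (x - mu) = (0, 3).

Step 2 — invert Sigma. det(Sigma) = 12·6 - (-2)² = 68.
  Sigma^{-1} = (1/det) · [[d, -b], [-b, a]] = [[0.0882, 0.0294],
 [0.0294, 0.1765]].

Step 3 — form the quadratic (x - mu)^T · Sigma^{-1} · (x - mu):
  Sigma^{-1} · (x - mu) = (0.0882, 0.5294).
  (x - mu)^T · [Sigma^{-1} · (x - mu)] = (0)·(0.0882) + (3)·(0.5294) = 1.5882.

Step 4 — take square root: d = √(1.5882) ≈ 1.2603.

d(x, mu) = √(1.5882) ≈ 1.2603


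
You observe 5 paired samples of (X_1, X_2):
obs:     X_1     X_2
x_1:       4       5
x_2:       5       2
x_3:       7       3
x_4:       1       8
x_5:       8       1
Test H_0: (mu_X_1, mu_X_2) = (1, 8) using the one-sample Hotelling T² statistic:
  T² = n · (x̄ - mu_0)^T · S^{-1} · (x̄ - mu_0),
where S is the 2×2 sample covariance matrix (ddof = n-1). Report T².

Step 1 — sample mean vector:
  mean(X_1) = (4 + 5 + 7 + 1 + 8) / 5 = 25/5 = 5
  mean(X_2) = (5 + 2 + 3 + 8 + 1) / 5 = 19/5 = 3.8
  x̄ = (5, 3.8),  deviation x̄ - mu_0 = (5, 3.8) - (1, 8) = (4, -4.2).

Step 2 — sample covariance matrix, S[i,j] = (1/(n-1)) · Σ_k (x_{k,i} - mean_i) · (x_{k,j} - mean_j), divisor n-1 = 4:
  S[X_1,X_1] = ((-1)·(-1) + (0)·(0) + (2)·(2) + (-4)·(-4) + (3)·(3)) / 4 = 30/4 = 7.5
  S[X_1,X_2] = ((-1)·(1.2) + (0)·(-1.8) + (2)·(-0.8) + (-4)·(4.2) + (3)·(-2.8)) / 4 = -28/4 = -7
  S[X_2,X_2] = ((1.2)·(1.2) + (-1.8)·(-1.8) + (-0.8)·(-0.8) + (4.2)·(4.2) + (-2.8)·(-2.8)) / 4 = 30.8/4 = 7.7
  S = [[7.5, -7],
 [-7, 7.7]].

Step 3 — invert S. det(S) = 7.5·7.7 - (-7)² = 8.75.
  S^{-1} = (1/det) · [[d, -b], [-b, a]] = [[0.88, 0.8],
 [0.8, 0.8571]].

Step 4 — quadratic form (x̄ - mu_0)^T · S^{-1} · (x̄ - mu_0):
  S^{-1} · (x̄ - mu_0) = (0.16, -0.4),
  (x̄ - mu_0)^T · [...] = (4)·(0.16) + (-4.2)·(-0.4) = 2.32.

Step 5 — scale by n: T² = 5 · 2.32 = 11.6.

T² ≈ 11.6


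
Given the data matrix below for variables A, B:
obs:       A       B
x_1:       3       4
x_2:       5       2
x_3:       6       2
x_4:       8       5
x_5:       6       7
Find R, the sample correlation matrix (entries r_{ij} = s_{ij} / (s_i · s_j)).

Step 1 — column means:
  mean(A) = (3 + 5 + 6 + 8 + 6) / 5 = 28/5 = 5.6
  mean(B) = (4 + 2 + 2 + 5 + 7) / 5 = 20/5 = 4

Step 2 — sample variances and covariances s[i,j] = (1/(n-1)) · Σ_k (x_{k,i} - mean_i) · (x_{k,j} - mean_j), with n-1 = 4:
  s[A,A] = ((-2.6)·(-2.6) + (-0.6)·(-0.6) + (0.4)·(0.4) + (2.4)·(2.4) + (0.4)·(0.4)) / 4 = 13.2/4 = 3.3
  s[A,B] = ((-2.6)·(0) + (-0.6)·(-2) + (0.4)·(-2) + (2.4)·(1) + (0.4)·(3)) / 4 = 4/4 = 1
  s[B,B] = ((0)·(0) + (-2)·(-2) + (-2)·(-2) + (1)·(1) + (3)·(3)) / 4 = 18/4 = 4.5
  Sample standard deviations s_i = √(s[i,i]):
  s(A) = √(3.3) = 1.8166
  s(B) = √(4.5) = 2.1213

Step 3 — r_{ij} = s_{ij} / (s_i · s_j):
  r[A,A] = 1 (diagonal).
  r[A,B] = 1 / (1.8166 · 2.1213) = 1 / 3.8536 = 0.2595
  r[B,B] = 1 (diagonal).

R is symmetric with unit diagonal. Assembling:

R = [[1, 0.2595],
 [0.2595, 1]]


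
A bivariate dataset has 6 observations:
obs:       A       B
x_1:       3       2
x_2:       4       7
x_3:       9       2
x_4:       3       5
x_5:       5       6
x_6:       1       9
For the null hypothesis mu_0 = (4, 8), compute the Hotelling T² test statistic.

Step 1 — sample mean vector:
  mean(A) = (3 + 4 + 9 + 3 + 5 + 1) / 6 = 25/6 = 4.1667
  mean(B) = (2 + 7 + 2 + 5 + 6 + 9) / 6 = 31/6 = 5.1667
  x̄ = (4.1667, 5.1667),  deviation x̄ - mu_0 = (4.1667, 5.1667) - (4, 8) = (0.1667, -2.8333).

Step 2 — sample covariance matrix, S[i,j] = (1/(n-1)) · Σ_k (x_{k,i} - mean_i) · (x_{k,j} - mean_j), divisor n-1 = 5:
  S[A,A] = ((-1.1667)·(-1.1667) + (-0.1667)·(-0.1667) + (4.8333)·(4.8333) + (-1.1667)·(-1.1667) + (0.8333)·(0.8333) + (-3.1667)·(-3.1667)) / 5 = 36.8333/5 = 7.3667
  S[A,B] = ((-1.1667)·(-3.1667) + (-0.1667)·(1.8333) + (4.8333)·(-3.1667) + (-1.1667)·(-0.1667) + (0.8333)·(0.8333) + (-3.1667)·(3.8333)) / 5 = -23.1667/5 = -4.6333
  S[B,B] = ((-3.1667)·(-3.1667) + (1.8333)·(1.8333) + (-3.1667)·(-3.1667) + (-0.1667)·(-0.1667) + (0.8333)·(0.8333) + (3.8333)·(3.8333)) / 5 = 38.8333/5 = 7.7667
  S = [[7.3667, -4.6333],
 [-4.6333, 7.7667]].

Step 3 — invert S. det(S) = 7.3667·7.7667 - (-4.6333)² = 35.7467.
  S^{-1} = (1/det) · [[d, -b], [-b, a]] = [[0.2173, 0.1296],
 [0.1296, 0.2061]].

Step 4 — quadratic form (x̄ - mu_0)^T · S^{-1} · (x̄ - mu_0):
  S^{-1} · (x̄ - mu_0) = (-0.331, -0.5623),
  (x̄ - mu_0)^T · [...] = (0.1667)·(-0.331) + (-2.8333)·(-0.5623) = 1.538.

Step 5 — scale by n: T² = 6 · 1.538 = 9.2279.

T² ≈ 9.2279


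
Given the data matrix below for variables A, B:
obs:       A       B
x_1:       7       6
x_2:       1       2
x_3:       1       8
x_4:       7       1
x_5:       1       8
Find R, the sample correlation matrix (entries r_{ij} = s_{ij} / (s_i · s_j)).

Step 1 — column means:
  mean(A) = (7 + 1 + 1 + 7 + 1) / 5 = 17/5 = 3.4
  mean(B) = (6 + 2 + 8 + 1 + 8) / 5 = 25/5 = 5

Step 2 — sample variances and covariances s[i,j] = (1/(n-1)) · Σ_k (x_{k,i} - mean_i) · (x_{k,j} - mean_j), with n-1 = 4:
  s[A,A] = ((3.6)·(3.6) + (-2.4)·(-2.4) + (-2.4)·(-2.4) + (3.6)·(3.6) + (-2.4)·(-2.4)) / 4 = 43.2/4 = 10.8
  s[A,B] = ((3.6)·(1) + (-2.4)·(-3) + (-2.4)·(3) + (3.6)·(-4) + (-2.4)·(3)) / 4 = -18/4 = -4.5
  s[B,B] = ((1)·(1) + (-3)·(-3) + (3)·(3) + (-4)·(-4) + (3)·(3)) / 4 = 44/4 = 11
  Sample standard deviations s_i = √(s[i,i]):
  s(A) = √(10.8) = 3.2863
  s(B) = √(11) = 3.3166

Step 3 — r_{ij} = s_{ij} / (s_i · s_j):
  r[A,A] = 1 (diagonal).
  r[A,B] = -4.5 / (3.2863 · 3.3166) = -4.5 / 10.8995 = -0.4129
  r[B,B] = 1 (diagonal).

R is symmetric with unit diagonal. Assembling:

R = [[1, -0.4129],
 [-0.4129, 1]]


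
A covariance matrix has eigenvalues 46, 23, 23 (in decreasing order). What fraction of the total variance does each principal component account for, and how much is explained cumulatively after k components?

Step 1 — total variance = trace(Sigma) = Σ λ_i = 46 + 23 + 23 = 92.

Step 2 — fraction explained by component i = λ_i / Σ λ:
  PC1: 46/92 = 0.5
  PC2: 23/92 = 0.25
  PC3: 23/92 = 0.25

Step 3 — cumulative fraction after k components = (λ_1 + ... + λ_k) / Σ λ:
  k = 1: 46/92 = 0.5
  k = 2: (46 + 23)/92 = 69/92 = 0.75
  k = 3: (46 + 23 + 23)/92 = 92/92 = 1

Summary (fraction, with percent):

explained: PC1 0.5 (50%), PC2 0.25 (25%), PC3 0.25 (25%);  cumulative: 0.5, 0.75, 1


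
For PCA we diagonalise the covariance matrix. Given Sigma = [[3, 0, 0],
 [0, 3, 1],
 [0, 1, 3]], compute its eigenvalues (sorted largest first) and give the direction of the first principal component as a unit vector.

Step 1 — characteristic polynomial p(λ) = det(λI - Sigma) = λ³ - tr·λ² + c_1·λ - det, where tr = trace, c_1 = sum of the principal 2×2 minors, det = det(Sigma):
  tr = 3 + 3 + 3 = 9,
  c_1 = (3·3 - (0)²) + (3·3 - (0)²) + (3·3 - (1)²) = 9 + 9 + 8 = 26,
  det = 3·(3·3 - (1)²) - (0)·((0)·3 - (1)·(0)) + (0)·((0)·(1) - 3·(0)) = 3·(8) - (0)·(0) + (0)·(0) = 24.
  So p(λ) = λ³ - 9λ² + 26λ - 24.
Step 2 — look for an integer root (rational root theorem: any rational root is an integer divisor of 24). Testing λ = 2:
  p(2) = 8 - 36 + 52 - 24 = 0  ✓
  Dividing out (λ - 2): p(λ) = (λ - 2)(λ² - 7λ + 12).
Step 3 — remaining eigenvalues from the quadratic λ² - 7λ + 12 = 0:
  Δ = 7² - 4·12 = 49 - 48 = 1,  λ = (7 ± √1)/2 = (7 ± 1)/2 = 4 or 3.
  Sorted: λ_1 = 4,  λ_2 = 3,  λ_3 = 2  (check: sum = 9 = tr ✓).

Step 4 — unit eigenvector for λ_1 = 4: v spans the null space of (Sigma - λ_1 I), whose rows are
  r_1 = (-1, 0, 0),  r_2 = (0, -1, 1),  r_3 = (0, 1, -1).
  v is orthogonal to every row, so take v ∝ r_1 × r_2 = ((0)·(1) - (0)·(-1), (0)·(0) - (-1)·(1), (-1)·(-1) - (0)·(0)) = (0, 1, 1).
  Let u = (0, 1, 1).
  ||u|| = √((0)² + (1)² + (1)²) = √(2) ≈ 1.4142,  v_1 = u/||u|| ≈ (0, 0.7071, 0.7071) (||v_1|| = 1).

λ_1 = 4,  λ_2 = 3,  λ_3 = 2;  v_1 ≈ (0, 0.7071, 0.7071)


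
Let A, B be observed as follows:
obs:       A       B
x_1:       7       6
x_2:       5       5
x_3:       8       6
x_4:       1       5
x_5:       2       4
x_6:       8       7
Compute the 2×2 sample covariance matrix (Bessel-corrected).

Step 1 — column means:
  mean(A) = (7 + 5 + 8 + 1 + 2 + 8) / 6 = 31/6 = 5.1667
  mean(B) = (6 + 5 + 6 + 5 + 4 + 7) / 6 = 33/6 = 5.5

Step 2 — sample covariance S[i,j] = (1/(n-1)) · Σ_k (x_{k,i} - mean_i) · (x_{k,j} - mean_j), with n-1 = 5.
  S[A,A] = ((1.8333)·(1.8333) + (-0.1667)·(-0.1667) + (2.8333)·(2.8333) + (-4.1667)·(-4.1667) + (-3.1667)·(-3.1667) + (2.8333)·(2.8333)) / 5 = 46.8333/5 = 9.3667
  S[A,B] = ((1.8333)·(0.5) + (-0.1667)·(-0.5) + (2.8333)·(0.5) + (-4.1667)·(-0.5) + (-3.1667)·(-1.5) + (2.8333)·(1.5)) / 5 = 13.5/5 = 2.7
  S[B,B] = ((0.5)·(0.5) + (-0.5)·(-0.5) + (0.5)·(0.5) + (-0.5)·(-0.5) + (-1.5)·(-1.5) + (1.5)·(1.5)) / 5 = 5.5/5 = 1.1

S is symmetric (S[j,i] = S[i,j]). Assembling:

S = [[9.3667, 2.7],
 [2.7, 1.1]]


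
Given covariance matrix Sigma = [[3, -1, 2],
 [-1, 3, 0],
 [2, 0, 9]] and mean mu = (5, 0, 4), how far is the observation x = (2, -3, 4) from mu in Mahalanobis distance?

Step 1 — centre the observation: (x - mu) = (-3, -3, 0).

Step 2 — invert Sigma (cofactor / det for 3×3, or solve directly):
  Sigma^{-1} = [[0.45, 0.15, -0.1],
 [0.15, 0.3833, -0.0333],
 [-0.1, -0.0333, 0.1333]].

Step 3 — form the quadratic (x - mu)^T · Sigma^{-1} · (x - mu):
  Sigma^{-1} · (x - mu) = (-1.8, -1.6, 0.4).
  (x - mu)^T · [Sigma^{-1} · (x - mu)] = (-3)·(-1.8) + (-3)·(-1.6) + (0)·(0.4) = 10.2.

Step 4 — take square root: d = √(10.2) ≈ 3.1937.

d(x, mu) = √(10.2) ≈ 3.1937


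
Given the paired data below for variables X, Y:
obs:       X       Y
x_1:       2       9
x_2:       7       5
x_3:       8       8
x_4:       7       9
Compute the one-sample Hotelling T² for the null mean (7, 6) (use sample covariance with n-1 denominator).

Step 1 — sample mean vector:
  mean(X) = (2 + 7 + 8 + 7) / 4 = 24/4 = 6
  mean(Y) = (9 + 5 + 8 + 9) / 4 = 31/4 = 7.75
  x̄ = (6, 7.75),  deviation x̄ - mu_0 = (6, 7.75) - (7, 6) = (-1, 1.75).

Step 2 — sample covariance matrix, S[i,j] = (1/(n-1)) · Σ_k (x_{k,i} - mean_i) · (x_{k,j} - mean_j), divisor n-1 = 3:
  S[X,X] = ((-4)·(-4) + (1)·(1) + (2)·(2) + (1)·(1)) / 3 = 22/3 = 7.3333
  S[X,Y] = ((-4)·(1.25) + (1)·(-2.75) + (2)·(0.25) + (1)·(1.25)) / 3 = -6/3 = -2
  S[Y,Y] = ((1.25)·(1.25) + (-2.75)·(-2.75) + (0.25)·(0.25) + (1.25)·(1.25)) / 3 = 10.75/3 = 3.5833
  S = [[7.3333, -2],
 [-2, 3.5833]].

Step 3 — invert S. det(S) = 7.3333·3.5833 - (-2)² = 22.2778.
  S^{-1} = (1/det) · [[d, -b], [-b, a]] = [[0.1608, 0.0898],
 [0.0898, 0.3292]].

Step 4 — quadratic form (x̄ - mu_0)^T · S^{-1} · (x̄ - mu_0):
  S^{-1} · (x̄ - mu_0) = (-0.0037, 0.4863),
  (x̄ - mu_0)^T · [...] = (-1)·(-0.0037) + (1.75)·(0.4863) = 0.8547.

Step 5 — scale by n: T² = 4 · 0.8547 = 3.419.

T² ≈ 3.419


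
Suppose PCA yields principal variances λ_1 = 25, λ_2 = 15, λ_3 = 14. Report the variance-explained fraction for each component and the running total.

Step 1 — total variance = trace(Sigma) = Σ λ_i = 25 + 15 + 14 = 54.

Step 2 — fraction explained by component i = λ_i / Σ λ:
  PC1: 25/54 = 0.463
  PC2: 15/54 = 0.2778
  PC3: 14/54 = 0.2593

Step 3 — cumulative fraction after k components = (λ_1 + ... + λ_k) / Σ λ:
  k = 1: 25/54 = 0.463
  k = 2: (25 + 15)/54 = 40/54 = 0.7407
  k = 3: (25 + 15 + 14)/54 = 54/54 = 1

Summary (fraction, with percent):

explained: PC1 0.463 (46.3%), PC2 0.2778 (27.78%), PC3 0.2593 (25.93%);  cumulative: 0.463, 0.7407, 1


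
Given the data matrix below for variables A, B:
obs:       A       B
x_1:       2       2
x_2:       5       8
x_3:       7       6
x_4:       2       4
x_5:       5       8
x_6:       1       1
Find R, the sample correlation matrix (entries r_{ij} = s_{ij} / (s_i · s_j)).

Step 1 — column means:
  mean(A) = (2 + 5 + 7 + 2 + 5 + 1) / 6 = 22/6 = 3.6667
  mean(B) = (2 + 8 + 6 + 4 + 8 + 1) / 6 = 29/6 = 4.8333

Step 2 — sample variances and covariances s[i,j] = (1/(n-1)) · Σ_k (x_{k,i} - mean_i) · (x_{k,j} - mean_j), with n-1 = 5:
  s[A,A] = ((-1.6667)·(-1.6667) + (1.3333)·(1.3333) + (3.3333)·(3.3333) + (-1.6667)·(-1.6667) + (1.3333)·(1.3333) + (-2.6667)·(-2.6667)) / 5 = 27.3333/5 = 5.4667
  s[A,B] = ((-1.6667)·(-2.8333) + (1.3333)·(3.1667) + (3.3333)·(1.1667) + (-1.6667)·(-0.8333) + (1.3333)·(3.1667) + (-2.6667)·(-3.8333)) / 5 = 28.6667/5 = 5.7333
  s[B,B] = ((-2.8333)·(-2.8333) + (3.1667)·(3.1667) + (1.1667)·(1.1667) + (-0.8333)·(-0.8333) + (3.1667)·(3.1667) + (-3.8333)·(-3.8333)) / 5 = 44.8333/5 = 8.9667
  Sample standard deviations s_i = √(s[i,i]):
  s(A) = √(5.4667) = 2.3381
  s(B) = √(8.9667) = 2.9944

Step 3 — r_{ij} = s_{ij} / (s_i · s_j):
  r[A,A] = 1 (diagonal).
  r[A,B] = 5.7333 / (2.3381 · 2.9944) = 5.7333 / 7.0013 = 0.8189
  r[B,B] = 1 (diagonal).

R is symmetric with unit diagonal. Assembling:

R = [[1, 0.8189],
 [0.8189, 1]]


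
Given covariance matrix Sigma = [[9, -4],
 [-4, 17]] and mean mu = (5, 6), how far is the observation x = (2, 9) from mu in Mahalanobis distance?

Step 1 — centre the observation: (x - mu) = (-3, 3).

Step 2 — invert Sigma. det(Sigma) = 9·17 - (-4)² = 137.
  Sigma^{-1} = (1/det) · [[d, -b], [-b, a]] = [[0.1241, 0.0292],
 [0.0292, 0.0657]].

Step 3 — form the quadratic (x - mu)^T · Sigma^{-1} · (x - mu):
  Sigma^{-1} · (x - mu) = (-0.2847, 0.1095).
  (x - mu)^T · [Sigma^{-1} · (x - mu)] = (-3)·(-0.2847) + (3)·(0.1095) = 1.1825.

Step 4 — take square root: d = √(1.1825) ≈ 1.0874.

d(x, mu) = √(1.1825) ≈ 1.0874


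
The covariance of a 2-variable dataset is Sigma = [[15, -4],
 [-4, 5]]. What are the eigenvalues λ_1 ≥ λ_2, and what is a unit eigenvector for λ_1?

Step 1 — characteristic polynomial of 2×2 Sigma:
  det(Sigma - λI) = λ² - trace · λ + det = 0.
  trace = 15 + 5 = 20, det = 15·5 - (-4)² = 59.
Step 2 — discriminant:
  Δ = trace² - 4·det = 400 - 236 = 164.
Step 3 — eigenvalues:
  λ = (trace ± √Δ)/2 = (20 ± 12.8062)/2,
  λ_1 = 16.4031,  λ_2 = 3.5969.

Step 4 — unit eigenvector for λ_1: solve (Sigma - λ_1 I)v = 0. First row:
  (15 - 16.4031)·v_x + (-4)·v_y = 0, i.e. (-1.4031)·v_x + (-4)·v_y = 0,
  so v ∝ (b, λ_1 - a) = (-4, 1.4031); multiply by -1 so the first entry is positive: u = (4, -1.4031).
  ||u|| = √((4)² + (-1.4031)²) = √(17.9688) ≈ 4.239,
  v_1 = u/||u|| ≈ (0.9436, -0.331) (||v_1|| = 1).

λ_1 = 16.4031,  λ_2 = 3.5969;  v_1 ≈ (0.9436, -0.331)


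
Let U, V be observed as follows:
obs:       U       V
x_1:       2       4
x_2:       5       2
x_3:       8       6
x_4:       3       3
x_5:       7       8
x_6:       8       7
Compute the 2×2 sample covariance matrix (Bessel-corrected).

Step 1 — column means:
  mean(U) = (2 + 5 + 8 + 3 + 7 + 8) / 6 = 33/6 = 5.5
  mean(V) = (4 + 2 + 6 + 3 + 8 + 7) / 6 = 30/6 = 5

Step 2 — sample covariance S[i,j] = (1/(n-1)) · Σ_k (x_{k,i} - mean_i) · (x_{k,j} - mean_j), with n-1 = 5.
  S[U,U] = ((-3.5)·(-3.5) + (-0.5)·(-0.5) + (2.5)·(2.5) + (-2.5)·(-2.5) + (1.5)·(1.5) + (2.5)·(2.5)) / 5 = 33.5/5 = 6.7
  S[U,V] = ((-3.5)·(-1) + (-0.5)·(-3) + (2.5)·(1) + (-2.5)·(-2) + (1.5)·(3) + (2.5)·(2)) / 5 = 22/5 = 4.4
  S[V,V] = ((-1)·(-1) + (-3)·(-3) + (1)·(1) + (-2)·(-2) + (3)·(3) + (2)·(2)) / 5 = 28/5 = 5.6

S is symmetric (S[j,i] = S[i,j]). Assembling:

S = [[6.7, 4.4],
 [4.4, 5.6]]


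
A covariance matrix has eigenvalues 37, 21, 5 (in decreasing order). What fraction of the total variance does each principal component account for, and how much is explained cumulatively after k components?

Step 1 — total variance = trace(Sigma) = Σ λ_i = 37 + 21 + 5 = 63.

Step 2 — fraction explained by component i = λ_i / Σ λ:
  PC1: 37/63 = 0.5873
  PC2: 21/63 = 0.3333
  PC3: 5/63 = 0.0794

Step 3 — cumulative fraction after k components = (λ_1 + ... + λ_k) / Σ λ:
  k = 1: 37/63 = 0.5873
  k = 2: (37 + 21)/63 = 58/63 = 0.9206
  k = 3: (37 + 21 + 5)/63 = 63/63 = 1

Summary (fraction, with percent):

explained: PC1 0.5873 (58.73%), PC2 0.3333 (33.33%), PC3 0.0794 (7.94%);  cumulative: 0.5873, 0.9206, 1


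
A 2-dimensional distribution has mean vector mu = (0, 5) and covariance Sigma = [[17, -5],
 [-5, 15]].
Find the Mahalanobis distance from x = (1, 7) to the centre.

Step 1 — centre the observation: (x - mu) = (1, 2).

Step 2 — invert Sigma. det(Sigma) = 17·15 - (-5)² = 230.
  Sigma^{-1} = (1/det) · [[d, -b], [-b, a]] = [[0.0652, 0.0217],
 [0.0217, 0.0739]].

Step 3 — form the quadratic (x - mu)^T · Sigma^{-1} · (x - mu):
  Sigma^{-1} · (x - mu) = (0.1087, 0.1696).
  (x - mu)^T · [Sigma^{-1} · (x - mu)] = (1)·(0.1087) + (2)·(0.1696) = 0.4478.

Step 4 — take square root: d = √(0.4478) ≈ 0.6692.

d(x, mu) = √(0.4478) ≈ 0.6692


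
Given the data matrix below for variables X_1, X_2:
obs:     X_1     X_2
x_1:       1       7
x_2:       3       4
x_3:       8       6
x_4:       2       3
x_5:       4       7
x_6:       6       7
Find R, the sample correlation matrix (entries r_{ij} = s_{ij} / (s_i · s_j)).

Step 1 — column means:
  mean(X_1) = (1 + 3 + 8 + 2 + 4 + 6) / 6 = 24/6 = 4
  mean(X_2) = (7 + 4 + 6 + 3 + 7 + 7) / 6 = 34/6 = 5.6667

Step 2 — sample variances and covariances s[i,j] = (1/(n-1)) · Σ_k (x_{k,i} - mean_i) · (x_{k,j} - mean_j), with n-1 = 5:
  s[X_1,X_1] = ((-3)·(-3) + (-1)·(-1) + (4)·(4) + (-2)·(-2) + (0)·(0) + (2)·(2)) / 5 = 34/5 = 6.8
  s[X_1,X_2] = ((-3)·(1.3333) + (-1)·(-1.6667) + (4)·(0.3333) + (-2)·(-2.6667) + (0)·(1.3333) + (2)·(1.3333)) / 5 = 7/5 = 1.4
  s[X_2,X_2] = ((1.3333)·(1.3333) + (-1.6667)·(-1.6667) + (0.3333)·(0.3333) + (-2.6667)·(-2.6667) + (1.3333)·(1.3333) + (1.3333)·(1.3333)) / 5 = 15.3333/5 = 3.0667
  Sample standard deviations s_i = √(s[i,i]):
  s(X_1) = √(6.8) = 2.6077
  s(X_2) = √(3.0667) = 1.7512

Step 3 — r_{ij} = s_{ij} / (s_i · s_j):
  r[X_1,X_1] = 1 (diagonal).
  r[X_1,X_2] = 1.4 / (2.6077 · 1.7512) = 1.4 / 4.5665 = 0.3066
  r[X_2,X_2] = 1 (diagonal).

R is symmetric with unit diagonal. Assembling:

R = [[1, 0.3066],
 [0.3066, 1]]


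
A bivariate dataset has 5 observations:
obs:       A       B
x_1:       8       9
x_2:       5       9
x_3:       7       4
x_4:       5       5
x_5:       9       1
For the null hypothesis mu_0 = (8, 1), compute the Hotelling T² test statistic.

Step 1 — sample mean vector:
  mean(A) = (8 + 5 + 7 + 5 + 9) / 5 = 34/5 = 6.8
  mean(B) = (9 + 9 + 4 + 5 + 1) / 5 = 28/5 = 5.6
  x̄ = (6.8, 5.6),  deviation x̄ - mu_0 = (6.8, 5.6) - (8, 1) = (-1.2, 4.6).

Step 2 — sample covariance matrix, S[i,j] = (1/(n-1)) · Σ_k (x_{k,i} - mean_i) · (x_{k,j} - mean_j), divisor n-1 = 4:
  S[A,A] = ((1.2)·(1.2) + (-1.8)·(-1.8) + (0.2)·(0.2) + (-1.8)·(-1.8) + (2.2)·(2.2)) / 4 = 12.8/4 = 3.2
  S[A,B] = ((1.2)·(3.4) + (-1.8)·(3.4) + (0.2)·(-1.6) + (-1.8)·(-0.6) + (2.2)·(-4.6)) / 4 = -11.4/4 = -2.85
  S[B,B] = ((3.4)·(3.4) + (3.4)·(3.4) + (-1.6)·(-1.6) + (-0.6)·(-0.6) + (-4.6)·(-4.6)) / 4 = 47.2/4 = 11.8
  S = [[3.2, -2.85],
 [-2.85, 11.8]].

Step 3 — invert S. det(S) = 3.2·11.8 - (-2.85)² = 29.6375.
  S^{-1} = (1/det) · [[d, -b], [-b, a]] = [[0.3981, 0.0962],
 [0.0962, 0.108]].

Step 4 — quadratic form (x̄ - mu_0)^T · S^{-1} · (x̄ - mu_0):
  S^{-1} · (x̄ - mu_0) = (-0.0354, 0.3813),
  (x̄ - mu_0)^T · [...] = (-1.2)·(-0.0354) + (4.6)·(0.3813) = 1.7964.

Step 5 — scale by n: T² = 5 · 1.7964 = 8.9819.

T² ≈ 8.9819


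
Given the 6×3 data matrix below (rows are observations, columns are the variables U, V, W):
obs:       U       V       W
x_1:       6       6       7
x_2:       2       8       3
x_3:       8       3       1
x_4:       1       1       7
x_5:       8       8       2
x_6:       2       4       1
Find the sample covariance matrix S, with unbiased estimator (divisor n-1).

Step 1 — column means:
  mean(U) = (6 + 2 + 8 + 1 + 8 + 2) / 6 = 27/6 = 4.5
  mean(V) = (6 + 8 + 3 + 1 + 8 + 4) / 6 = 30/6 = 5
  mean(W) = (7 + 3 + 1 + 7 + 2 + 1) / 6 = 21/6 = 3.5

Step 2 — sample covariance S[i,j] = (1/(n-1)) · Σ_k (x_{k,i} - mean_i) · (x_{k,j} - mean_j), with n-1 = 5.
  S[U,U] = ((1.5)·(1.5) + (-2.5)·(-2.5) + (3.5)·(3.5) + (-3.5)·(-3.5) + (3.5)·(3.5) + (-2.5)·(-2.5)) / 5 = 51.5/5 = 10.3
  S[U,V] = ((1.5)·(1) + (-2.5)·(3) + (3.5)·(-2) + (-3.5)·(-4) + (3.5)·(3) + (-2.5)·(-1)) / 5 = 14/5 = 2.8
  S[U,W] = ((1.5)·(3.5) + (-2.5)·(-0.5) + (3.5)·(-2.5) + (-3.5)·(3.5) + (3.5)·(-1.5) + (-2.5)·(-2.5)) / 5 = -13.5/5 = -2.7
  S[V,V] = ((1)·(1) + (3)·(3) + (-2)·(-2) + (-4)·(-4) + (3)·(3) + (-1)·(-1)) / 5 = 40/5 = 8
  S[V,W] = ((1)·(3.5) + (3)·(-0.5) + (-2)·(-2.5) + (-4)·(3.5) + (3)·(-1.5) + (-1)·(-2.5)) / 5 = -9/5 = -1.8
  S[W,W] = ((3.5)·(3.5) + (-0.5)·(-0.5) + (-2.5)·(-2.5) + (3.5)·(3.5) + (-1.5)·(-1.5) + (-2.5)·(-2.5)) / 5 = 39.5/5 = 7.9

S is symmetric (S[j,i] = S[i,j]). Assembling:

S = [[10.3, 2.8, -2.7],
 [2.8, 8, -1.8],
 [-2.7, -1.8, 7.9]]


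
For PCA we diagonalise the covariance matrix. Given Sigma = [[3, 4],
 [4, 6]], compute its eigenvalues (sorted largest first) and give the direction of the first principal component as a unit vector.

Step 1 — characteristic polynomial of 2×2 Sigma:
  det(Sigma - λI) = λ² - trace · λ + det = 0.
  trace = 3 + 6 = 9, det = 3·6 - (4)² = 2.
Step 2 — discriminant:
  Δ = trace² - 4·det = 81 - 8 = 73.
Step 3 — eigenvalues:
  λ = (trace ± √Δ)/2 = (9 ± 8.544)/2,
  λ_1 = 8.772,  λ_2 = 0.228.

Step 4 — unit eigenvector for λ_1: solve (Sigma - λ_1 I)v = 0. First row:
  (3 - 8.772)·v_x + (4)·v_y = 0, i.e. (-5.772)·v_x + (4)·v_y = 0,
  so v ∝ (b, λ_1 - a) = (4, 5.772) = u.
  ||u|| = √((4)² + (5.772)²) = √(49.316) ≈ 7.0225,
  v_1 = u/||u|| ≈ (0.5696, 0.8219) (||v_1|| = 1).

λ_1 = 8.772,  λ_2 = 0.228;  v_1 ≈ (0.5696, 0.8219)


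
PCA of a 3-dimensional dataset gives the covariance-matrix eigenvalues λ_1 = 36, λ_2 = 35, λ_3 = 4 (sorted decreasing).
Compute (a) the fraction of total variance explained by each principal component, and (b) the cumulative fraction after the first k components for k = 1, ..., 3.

Step 1 — total variance = trace(Sigma) = Σ λ_i = 36 + 35 + 4 = 75.

Step 2 — fraction explained by component i = λ_i / Σ λ:
  PC1: 36/75 = 0.48
  PC2: 35/75 = 0.4667
  PC3: 4/75 = 0.0533

Step 3 — cumulative fraction after k components = (λ_1 + ... + λ_k) / Σ λ:
  k = 1: 36/75 = 0.48
  k = 2: (36 + 35)/75 = 71/75 = 0.9467
  k = 3: (36 + 35 + 4)/75 = 75/75 = 1

Summary (fraction, with percent):

explained: PC1 0.48 (48%), PC2 0.4667 (46.67%), PC3 0.0533 (5.33%);  cumulative: 0.48, 0.9467, 1


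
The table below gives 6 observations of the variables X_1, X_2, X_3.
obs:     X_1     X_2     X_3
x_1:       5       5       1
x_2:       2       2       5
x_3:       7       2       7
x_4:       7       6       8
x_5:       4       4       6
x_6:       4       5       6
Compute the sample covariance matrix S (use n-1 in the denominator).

Step 1 — column means:
  mean(X_1) = (5 + 2 + 7 + 7 + 4 + 4) / 6 = 29/6 = 4.8333
  mean(X_2) = (5 + 2 + 2 + 6 + 4 + 5) / 6 = 24/6 = 4
  mean(X_3) = (1 + 5 + 7 + 8 + 6 + 6) / 6 = 33/6 = 5.5

Step 2 — sample covariance S[i,j] = (1/(n-1)) · Σ_k (x_{k,i} - mean_i) · (x_{k,j} - mean_j), with n-1 = 5.
  S[X_1,X_1] = ((0.1667)·(0.1667) + (-2.8333)·(-2.8333) + (2.1667)·(2.1667) + (2.1667)·(2.1667) + (-0.8333)·(-0.8333) + (-0.8333)·(-0.8333)) / 5 = 18.8333/5 = 3.7667
  S[X_1,X_2] = ((0.1667)·(1) + (-2.8333)·(-2) + (2.1667)·(-2) + (2.1667)·(2) + (-0.8333)·(0) + (-0.8333)·(1)) / 5 = 5/5 = 1
  S[X_1,X_3] = ((0.1667)·(-4.5) + (-2.8333)·(-0.5) + (2.1667)·(1.5) + (2.1667)·(2.5) + (-0.8333)·(0.5) + (-0.8333)·(0.5)) / 5 = 8.5/5 = 1.7
  S[X_2,X_2] = ((1)·(1) + (-2)·(-2) + (-2)·(-2) + (2)·(2) + (0)·(0) + (1)·(1)) / 5 = 14/5 = 2.8
  S[X_2,X_3] = ((1)·(-4.5) + (-2)·(-0.5) + (-2)·(1.5) + (2)·(2.5) + (0)·(0.5) + (1)·(0.5)) / 5 = -1/5 = -0.2
  S[X_3,X_3] = ((-4.5)·(-4.5) + (-0.5)·(-0.5) + (1.5)·(1.5) + (2.5)·(2.5) + (0.5)·(0.5) + (0.5)·(0.5)) / 5 = 29.5/5 = 5.9

S is symmetric (S[j,i] = S[i,j]). Assembling:

S = [[3.7667, 1, 1.7],
 [1, 2.8, -0.2],
 [1.7, -0.2, 5.9]]


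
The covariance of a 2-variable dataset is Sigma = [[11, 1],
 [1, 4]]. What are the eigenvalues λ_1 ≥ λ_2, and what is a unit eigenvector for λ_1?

Step 1 — characteristic polynomial of 2×2 Sigma:
  det(Sigma - λI) = λ² - trace · λ + det = 0.
  trace = 11 + 4 = 15, det = 11·4 - (1)² = 43.
Step 2 — discriminant:
  Δ = trace² - 4·det = 225 - 172 = 53.
Step 3 — eigenvalues:
  λ = (trace ± √Δ)/2 = (15 ± 7.2801)/2,
  λ_1 = 11.1401,  λ_2 = 3.8599.

Step 4 — unit eigenvector for λ_1: solve (Sigma - λ_1 I)v = 0. First row:
  (11 - 11.1401)·v_x + (1)·v_y = 0, i.e. (-0.1401)·v_x + (1)·v_y = 0,
  so v ∝ (b, λ_1 - a) = (1, 0.1401) = u.
  ||u|| = √((1)² + (0.1401)²) = √(1.0196) ≈ 1.0098,
  v_1 = u/||u|| ≈ (0.9903, 0.1387) (||v_1|| = 1).

λ_1 = 11.1401,  λ_2 = 3.8599;  v_1 ≈ (0.9903, 0.1387)


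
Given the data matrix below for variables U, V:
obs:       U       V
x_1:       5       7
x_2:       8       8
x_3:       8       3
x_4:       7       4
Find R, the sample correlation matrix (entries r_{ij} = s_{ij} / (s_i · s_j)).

Step 1 — column means:
  mean(U) = (5 + 8 + 8 + 7) / 4 = 28/4 = 7
  mean(V) = (7 + 8 + 3 + 4) / 4 = 22/4 = 5.5

Step 2 — sample variances and covariances s[i,j] = (1/(n-1)) · Σ_k (x_{k,i} - mean_i) · (x_{k,j} - mean_j), with n-1 = 3:
  s[U,U] = ((-2)·(-2) + (1)·(1) + (1)·(1) + (0)·(0)) / 3 = 6/3 = 2
  s[U,V] = ((-2)·(1.5) + (1)·(2.5) + (1)·(-2.5) + (0)·(-1.5)) / 3 = -3/3 = -1
  s[V,V] = ((1.5)·(1.5) + (2.5)·(2.5) + (-2.5)·(-2.5) + (-1.5)·(-1.5)) / 3 = 17/3 = 5.6667
  Sample standard deviations s_i = √(s[i,i]):
  s(U) = √(2) = 1.4142
  s(V) = √(5.6667) = 2.3805

Step 3 — r_{ij} = s_{ij} / (s_i · s_j):
  r[U,U] = 1 (diagonal).
  r[U,V] = -1 / (1.4142 · 2.3805) = -1 / 3.3665 = -0.297
  r[V,V] = 1 (diagonal).

R is symmetric with unit diagonal. Assembling:

R = [[1, -0.297],
 [-0.297, 1]]


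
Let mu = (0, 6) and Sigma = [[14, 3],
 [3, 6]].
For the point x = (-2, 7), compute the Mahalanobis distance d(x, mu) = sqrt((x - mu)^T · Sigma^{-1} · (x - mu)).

Step 1 — centre the observation: (x - mu) = (-2, 1).

Step 2 — invert Sigma. det(Sigma) = 14·6 - (3)² = 75.
  Sigma^{-1} = (1/det) · [[d, -b], [-b, a]] = [[0.08, -0.04],
 [-0.04, 0.1867]].

Step 3 — form the quadratic (x - mu)^T · Sigma^{-1} · (x - mu):
  Sigma^{-1} · (x - mu) = (-0.2, 0.2667).
  (x - mu)^T · [Sigma^{-1} · (x - mu)] = (-2)·(-0.2) + (1)·(0.2667) = 0.6667.

Step 4 — take square root: d = √(0.6667) ≈ 0.8165.

d(x, mu) = √(0.6667) ≈ 0.8165


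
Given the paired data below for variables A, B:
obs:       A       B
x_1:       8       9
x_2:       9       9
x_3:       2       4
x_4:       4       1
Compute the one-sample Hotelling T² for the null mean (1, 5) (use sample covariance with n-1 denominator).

Step 1 — sample mean vector:
  mean(A) = (8 + 9 + 2 + 4) / 4 = 23/4 = 5.75
  mean(B) = (9 + 9 + 4 + 1) / 4 = 23/4 = 5.75
  x̄ = (5.75, 5.75),  deviation x̄ - mu_0 = (5.75, 5.75) - (1, 5) = (4.75, 0.75).

Step 2 — sample covariance matrix, S[i,j] = (1/(n-1)) · Σ_k (x_{k,i} - mean_i) · (x_{k,j} - mean_j), divisor n-1 = 3:
  S[A,A] = ((2.25)·(2.25) + (3.25)·(3.25) + (-3.75)·(-3.75) + (-1.75)·(-1.75)) / 3 = 32.75/3 = 10.9167
  S[A,B] = ((2.25)·(3.25) + (3.25)·(3.25) + (-3.75)·(-1.75) + (-1.75)·(-4.75)) / 3 = 32.75/3 = 10.9167
  S[B,B] = ((3.25)·(3.25) + (3.25)·(3.25) + (-1.75)·(-1.75) + (-4.75)·(-4.75)) / 3 = 46.75/3 = 15.5833
  S = [[10.9167, 10.9167],
 [10.9167, 15.5833]].

Step 3 — invert S. det(S) = 10.9167·15.5833 - (10.9167)² = 50.9444.
  S^{-1} = (1/det) · [[d, -b], [-b, a]] = [[0.3059, -0.2143],
 [-0.2143, 0.2143]].

Step 4 — quadratic form (x̄ - mu_0)^T · S^{-1} · (x̄ - mu_0):
  S^{-1} · (x̄ - mu_0) = (1.2923, -0.8571),
  (x̄ - mu_0)^T · [...] = (4.75)·(1.2923) + (0.75)·(-0.8571) = 5.4954.

Step 5 — scale by n: T² = 4 · 5.4954 = 21.9815.

T² ≈ 21.9815


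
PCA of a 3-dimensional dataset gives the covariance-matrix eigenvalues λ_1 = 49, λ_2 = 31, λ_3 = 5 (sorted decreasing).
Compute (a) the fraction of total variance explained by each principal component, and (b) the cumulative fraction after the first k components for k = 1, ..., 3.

Step 1 — total variance = trace(Sigma) = Σ λ_i = 49 + 31 + 5 = 85.

Step 2 — fraction explained by component i = λ_i / Σ λ:
  PC1: 49/85 = 0.5765
  PC2: 31/85 = 0.3647
  PC3: 5/85 = 0.0588

Step 3 — cumulative fraction after k components = (λ_1 + ... + λ_k) / Σ λ:
  k = 1: 49/85 = 0.5765
  k = 2: (49 + 31)/85 = 80/85 = 0.9412
  k = 3: (49 + 31 + 5)/85 = 85/85 = 1

Summary (fraction, with percent):

explained: PC1 0.5765 (57.65%), PC2 0.3647 (36.47%), PC3 0.0588 (5.88%);  cumulative: 0.5765, 0.9412, 1


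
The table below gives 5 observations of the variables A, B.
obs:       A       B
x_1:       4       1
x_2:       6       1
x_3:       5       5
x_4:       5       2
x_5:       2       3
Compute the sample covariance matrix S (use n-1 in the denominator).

Step 1 — column means:
  mean(A) = (4 + 6 + 5 + 5 + 2) / 5 = 22/5 = 4.4
  mean(B) = (1 + 1 + 5 + 2 + 3) / 5 = 12/5 = 2.4

Step 2 — sample covariance S[i,j] = (1/(n-1)) · Σ_k (x_{k,i} - mean_i) · (x_{k,j} - mean_j), with n-1 = 4.
  S[A,A] = ((-0.4)·(-0.4) + (1.6)·(1.6) + (0.6)·(0.6) + (0.6)·(0.6) + (-2.4)·(-2.4)) / 4 = 9.2/4 = 2.3
  S[A,B] = ((-0.4)·(-1.4) + (1.6)·(-1.4) + (0.6)·(2.6) + (0.6)·(-0.4) + (-2.4)·(0.6)) / 4 = -1.8/4 = -0.45
  S[B,B] = ((-1.4)·(-1.4) + (-1.4)·(-1.4) + (2.6)·(2.6) + (-0.4)·(-0.4) + (0.6)·(0.6)) / 4 = 11.2/4 = 2.8

S is symmetric (S[j,i] = S[i,j]). Assembling:

S = [[2.3, -0.45],
 [-0.45, 2.8]]


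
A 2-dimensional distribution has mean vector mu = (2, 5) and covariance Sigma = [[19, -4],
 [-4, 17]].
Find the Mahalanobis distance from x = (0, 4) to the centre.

Step 1 — centre the observation: (x - mu) = (-2, -1).

Step 2 — invert Sigma. det(Sigma) = 19·17 - (-4)² = 307.
  Sigma^{-1} = (1/det) · [[d, -b], [-b, a]] = [[0.0554, 0.013],
 [0.013, 0.0619]].

Step 3 — form the quadratic (x - mu)^T · Sigma^{-1} · (x - mu):
  Sigma^{-1} · (x - mu) = (-0.1238, -0.0879).
  (x - mu)^T · [Sigma^{-1} · (x - mu)] = (-2)·(-0.1238) + (-1)·(-0.0879) = 0.3355.

Step 4 — take square root: d = √(0.3355) ≈ 0.5792.

d(x, mu) = √(0.3355) ≈ 0.5792


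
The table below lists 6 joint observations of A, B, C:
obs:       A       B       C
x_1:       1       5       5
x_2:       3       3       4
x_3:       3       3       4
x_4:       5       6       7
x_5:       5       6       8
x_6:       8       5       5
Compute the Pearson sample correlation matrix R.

Step 1 — column means:
  mean(A) = (1 + 3 + 3 + 5 + 5 + 8) / 6 = 25/6 = 4.1667
  mean(B) = (5 + 3 + 3 + 6 + 6 + 5) / 6 = 28/6 = 4.6667
  mean(C) = (5 + 4 + 4 + 7 + 8 + 5) / 6 = 33/6 = 5.5

Step 2 — sample variances and covariances s[i,j] = (1/(n-1)) · Σ_k (x_{k,i} - mean_i) · (x_{k,j} - mean_j), with n-1 = 5:
  s[A,A] = ((-3.1667)·(-3.1667) + (-1.1667)·(-1.1667) + (-1.1667)·(-1.1667) + (0.8333)·(0.8333) + (0.8333)·(0.8333) + (3.8333)·(3.8333)) / 5 = 28.8333/5 = 5.7667
  s[A,B] = ((-3.1667)·(0.3333) + (-1.1667)·(-1.6667) + (-1.1667)·(-1.6667) + (0.8333)·(1.3333) + (0.8333)·(1.3333) + (3.8333)·(0.3333)) / 5 = 6.3333/5 = 1.2667
  s[A,C] = ((-3.1667)·(-0.5) + (-1.1667)·(-1.5) + (-1.1667)·(-1.5) + (0.8333)·(1.5) + (0.8333)·(2.5) + (3.8333)·(-0.5)) / 5 = 6.5/5 = 1.3
  s[B,B] = ((0.3333)·(0.3333) + (-1.6667)·(-1.6667) + (-1.6667)·(-1.6667) + (1.3333)·(1.3333) + (1.3333)·(1.3333) + (0.3333)·(0.3333)) / 5 = 9.3333/5 = 1.8667
  s[B,C] = ((0.3333)·(-0.5) + (-1.6667)·(-1.5) + (-1.6667)·(-1.5) + (1.3333)·(1.5) + (1.3333)·(2.5) + (0.3333)·(-0.5)) / 5 = 10/5 = 2
  s[C,C] = ((-0.5)·(-0.5) + (-1.5)·(-1.5) + (-1.5)·(-1.5) + (1.5)·(1.5) + (2.5)·(2.5) + (-0.5)·(-0.5)) / 5 = 13.5/5 = 2.7
  Sample standard deviations s_i = √(s[i,i]):
  s(A) = √(5.7667) = 2.4014
  s(B) = √(1.8667) = 1.3663
  s(C) = √(2.7) = 1.6432

Step 3 — r_{ij} = s_{ij} / (s_i · s_j):
  r[A,A] = 1 (diagonal).
  r[A,B] = 1.2667 / (2.4014 · 1.3663) = 1.2667 / 3.2809 = 0.3861
  r[A,C] = 1.3 / (2.4014 · 1.6432) = 1.3 / 3.9459 = 0.3295
  r[B,B] = 1 (diagonal).
  r[B,C] = 2 / (1.3663 · 1.6432) = 2 / 2.245 = 0.8909
  r[C,C] = 1 (diagonal).

R is symmetric with unit diagonal. Assembling:

R = [[1, 0.3861, 0.3295],
 [0.3861, 1, 0.8909],
 [0.3295, 0.8909, 1]]


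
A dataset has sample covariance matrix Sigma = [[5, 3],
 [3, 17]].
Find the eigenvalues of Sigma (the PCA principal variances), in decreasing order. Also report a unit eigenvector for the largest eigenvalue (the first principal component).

Step 1 — characteristic polynomial of 2×2 Sigma:
  det(Sigma - λI) = λ² - trace · λ + det = 0.
  trace = 5 + 17 = 22, det = 5·17 - (3)² = 76.
Step 2 — discriminant:
  Δ = trace² - 4·det = 484 - 304 = 180.
Step 3 — eigenvalues:
  λ = (trace ± √Δ)/2 = (22 ± 13.4164)/2,
  λ_1 = 17.7082,  λ_2 = 4.2918.

Step 4 — unit eigenvector for λ_1: solve (Sigma - λ_1 I)v = 0. First row:
  (5 - 17.7082)·v_x + (3)·v_y = 0, i.e. (-12.7082)·v_x + (3)·v_y = 0,
  so v ∝ (b, λ_1 - a) = (3, 12.7082) = u.
  ||u|| = √((3)² + (12.7082)²) = √(170.4984) ≈ 13.0575,
  v_1 = u/||u|| ≈ (0.2298, 0.9732) (||v_1|| = 1).

λ_1 = 17.7082,  λ_2 = 4.2918;  v_1 ≈ (0.2298, 0.9732)


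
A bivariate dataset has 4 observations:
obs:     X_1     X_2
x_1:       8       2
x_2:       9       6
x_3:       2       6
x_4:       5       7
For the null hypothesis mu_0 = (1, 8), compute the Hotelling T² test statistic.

Step 1 — sample mean vector:
  mean(X_1) = (8 + 9 + 2 + 5) / 4 = 24/4 = 6
  mean(X_2) = (2 + 6 + 6 + 7) / 4 = 21/4 = 5.25
  x̄ = (6, 5.25),  deviation x̄ - mu_0 = (6, 5.25) - (1, 8) = (5, -2.75).

Step 2 — sample covariance matrix, S[i,j] = (1/(n-1)) · Σ_k (x_{k,i} - mean_i) · (x_{k,j} - mean_j), divisor n-1 = 3:
  S[X_1,X_1] = ((2)·(2) + (3)·(3) + (-4)·(-4) + (-1)·(-1)) / 3 = 30/3 = 10
  S[X_1,X_2] = ((2)·(-3.25) + (3)·(0.75) + (-4)·(0.75) + (-1)·(1.75)) / 3 = -9/3 = -3
  S[X_2,X_2] = ((-3.25)·(-3.25) + (0.75)·(0.75) + (0.75)·(0.75) + (1.75)·(1.75)) / 3 = 14.75/3 = 4.9167
  S = [[10, -3],
 [-3, 4.9167]].

Step 3 — invert S. det(S) = 10·4.9167 - (-3)² = 40.1667.
  S^{-1} = (1/det) · [[d, -b], [-b, a]] = [[0.1224, 0.0747],
 [0.0747, 0.249]].

Step 4 — quadratic form (x̄ - mu_0)^T · S^{-1} · (x̄ - mu_0):
  S^{-1} · (x̄ - mu_0) = (0.4066, -0.3112),
  (x̄ - mu_0)^T · [...] = (5)·(0.4066) + (-2.75)·(-0.3112) = 2.889.

Step 5 — scale by n: T² = 4 · 2.889 = 11.556.

T² ≈ 11.556


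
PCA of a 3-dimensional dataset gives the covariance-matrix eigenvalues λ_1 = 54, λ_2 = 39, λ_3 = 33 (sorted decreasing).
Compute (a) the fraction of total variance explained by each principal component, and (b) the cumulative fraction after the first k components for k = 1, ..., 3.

Step 1 — total variance = trace(Sigma) = Σ λ_i = 54 + 39 + 33 = 126.

Step 2 — fraction explained by component i = λ_i / Σ λ:
  PC1: 54/126 = 0.4286
  PC2: 39/126 = 0.3095
  PC3: 33/126 = 0.2619

Step 3 — cumulative fraction after k components = (λ_1 + ... + λ_k) / Σ λ:
  k = 1: 54/126 = 0.4286
  k = 2: (54 + 39)/126 = 93/126 = 0.7381
  k = 3: (54 + 39 + 33)/126 = 126/126 = 1

Summary (fraction, with percent):

explained: PC1 0.4286 (42.86%), PC2 0.3095 (30.95%), PC3 0.2619 (26.19%);  cumulative: 0.4286, 0.7381, 1


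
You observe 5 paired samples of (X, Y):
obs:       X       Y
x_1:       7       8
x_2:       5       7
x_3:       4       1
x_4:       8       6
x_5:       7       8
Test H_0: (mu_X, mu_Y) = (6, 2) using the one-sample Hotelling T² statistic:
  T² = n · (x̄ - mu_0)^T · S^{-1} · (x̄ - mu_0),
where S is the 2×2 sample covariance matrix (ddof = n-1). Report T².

Step 1 — sample mean vector:
  mean(X) = (7 + 5 + 4 + 8 + 7) / 5 = 31/5 = 6.2
  mean(Y) = (8 + 7 + 1 + 6 + 8) / 5 = 30/5 = 6
  x̄ = (6.2, 6),  deviation x̄ - mu_0 = (6.2, 6) - (6, 2) = (0.2, 4).

Step 2 — sample covariance matrix, S[i,j] = (1/(n-1)) · Σ_k (x_{k,i} - mean_i) · (x_{k,j} - mean_j), divisor n-1 = 4:
  S[X,X] = ((0.8)·(0.8) + (-1.2)·(-1.2) + (-2.2)·(-2.2) + (1.8)·(1.8) + (0.8)·(0.8)) / 4 = 10.8/4 = 2.7
  S[X,Y] = ((0.8)·(2) + (-1.2)·(1) + (-2.2)·(-5) + (1.8)·(0) + (0.8)·(2)) / 4 = 13/4 = 3.25
  S[Y,Y] = ((2)·(2) + (1)·(1) + (-5)·(-5) + (0)·(0) + (2)·(2)) / 4 = 34/4 = 8.5
  S = [[2.7, 3.25],
 [3.25, 8.5]].

Step 3 — invert S. det(S) = 2.7·8.5 - (3.25)² = 12.3875.
  S^{-1} = (1/det) · [[d, -b], [-b, a]] = [[0.6862, -0.2624],
 [-0.2624, 0.218]].

Step 4 — quadratic form (x̄ - mu_0)^T · S^{-1} · (x̄ - mu_0):
  S^{-1} · (x̄ - mu_0) = (-0.9122, 0.8194),
  (x̄ - mu_0)^T · [...] = (0.2)·(-0.9122) + (4)·(0.8194) = 3.0951.

Step 5 — scale by n: T² = 5 · 3.0951 = 15.4753.

T² ≈ 15.4753


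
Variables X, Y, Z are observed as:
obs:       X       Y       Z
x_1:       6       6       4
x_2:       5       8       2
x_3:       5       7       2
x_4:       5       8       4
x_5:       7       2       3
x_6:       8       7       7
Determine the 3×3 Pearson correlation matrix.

Step 1 — column means:
  mean(X) = (6 + 5 + 5 + 5 + 7 + 8) / 6 = 36/6 = 6
  mean(Y) = (6 + 8 + 7 + 8 + 2 + 7) / 6 = 38/6 = 6.3333
  mean(Z) = (4 + 2 + 2 + 4 + 3 + 7) / 6 = 22/6 = 3.6667

Step 2 — sample variances and covariances s[i,j] = (1/(n-1)) · Σ_k (x_{k,i} - mean_i) · (x_{k,j} - mean_j), with n-1 = 5:
  s[X,X] = ((0)·(0) + (-1)·(-1) + (-1)·(-1) + (-1)·(-1) + (1)·(1) + (2)·(2)) / 5 = 8/5 = 1.6
  s[X,Y] = ((0)·(-0.3333) + (-1)·(1.6667) + (-1)·(0.6667) + (-1)·(1.6667) + (1)·(-4.3333) + (2)·(0.6667)) / 5 = -7/5 = -1.4
  s[X,Z] = ((0)·(0.3333) + (-1)·(-1.6667) + (-1)·(-1.6667) + (-1)·(0.3333) + (1)·(-0.6667) + (2)·(3.3333)) / 5 = 9/5 = 1.8
  s[Y,Y] = ((-0.3333)·(-0.3333) + (1.6667)·(1.6667) + (0.6667)·(0.6667) + (1.6667)·(1.6667) + (-4.3333)·(-4.3333) + (0.6667)·(0.6667)) / 5 = 25.3333/5 = 5.0667
  s[Y,Z] = ((-0.3333)·(0.3333) + (1.6667)·(-1.6667) + (0.6667)·(-1.6667) + (1.6667)·(0.3333) + (-4.3333)·(-0.6667) + (0.6667)·(3.3333)) / 5 = 1.6667/5 = 0.3333
  s[Z,Z] = ((0.3333)·(0.3333) + (-1.6667)·(-1.6667) + (-1.6667)·(-1.6667) + (0.3333)·(0.3333) + (-0.6667)·(-0.6667) + (3.3333)·(3.3333)) / 5 = 17.3333/5 = 3.4667
  Sample standard deviations s_i = √(s[i,i]):
  s(X) = √(1.6) = 1.2649
  s(Y) = √(5.0667) = 2.2509
  s(Z) = √(3.4667) = 1.8619

Step 3 — r_{ij} = s_{ij} / (s_i · s_j):
  r[X,X] = 1 (diagonal).
  r[X,Y] = -1.4 / (1.2649 · 2.2509) = -1.4 / 2.8472 = -0.4917
  r[X,Z] = 1.8 / (1.2649 · 1.8619) = 1.8 / 2.3551 = 0.7643
  r[Y,Y] = 1 (diagonal).
  r[Y,Z] = 0.3333 / (2.2509 · 1.8619) = 0.3333 / 4.191 = 0.0795
  r[Z,Z] = 1 (diagonal).

R is symmetric with unit diagonal. Assembling:

R = [[1, -0.4917, 0.7643],
 [-0.4917, 1, 0.0795],
 [0.7643, 0.0795, 1]]
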